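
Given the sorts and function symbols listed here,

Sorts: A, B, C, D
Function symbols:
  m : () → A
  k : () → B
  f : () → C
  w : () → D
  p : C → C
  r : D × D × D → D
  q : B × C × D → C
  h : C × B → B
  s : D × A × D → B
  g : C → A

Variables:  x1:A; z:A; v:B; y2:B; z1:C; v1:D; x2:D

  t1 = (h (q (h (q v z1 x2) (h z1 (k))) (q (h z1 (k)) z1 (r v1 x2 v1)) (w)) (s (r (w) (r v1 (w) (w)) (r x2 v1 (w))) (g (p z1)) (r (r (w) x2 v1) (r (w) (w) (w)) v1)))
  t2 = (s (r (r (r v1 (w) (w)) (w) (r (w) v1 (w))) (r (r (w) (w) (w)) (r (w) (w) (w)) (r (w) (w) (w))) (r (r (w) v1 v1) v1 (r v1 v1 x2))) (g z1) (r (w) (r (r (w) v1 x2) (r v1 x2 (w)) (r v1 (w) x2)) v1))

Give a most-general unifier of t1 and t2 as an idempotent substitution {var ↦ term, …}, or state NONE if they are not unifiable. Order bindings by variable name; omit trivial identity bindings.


NONE (not unifiable)

head clash or occurs-check failure — not unifiable


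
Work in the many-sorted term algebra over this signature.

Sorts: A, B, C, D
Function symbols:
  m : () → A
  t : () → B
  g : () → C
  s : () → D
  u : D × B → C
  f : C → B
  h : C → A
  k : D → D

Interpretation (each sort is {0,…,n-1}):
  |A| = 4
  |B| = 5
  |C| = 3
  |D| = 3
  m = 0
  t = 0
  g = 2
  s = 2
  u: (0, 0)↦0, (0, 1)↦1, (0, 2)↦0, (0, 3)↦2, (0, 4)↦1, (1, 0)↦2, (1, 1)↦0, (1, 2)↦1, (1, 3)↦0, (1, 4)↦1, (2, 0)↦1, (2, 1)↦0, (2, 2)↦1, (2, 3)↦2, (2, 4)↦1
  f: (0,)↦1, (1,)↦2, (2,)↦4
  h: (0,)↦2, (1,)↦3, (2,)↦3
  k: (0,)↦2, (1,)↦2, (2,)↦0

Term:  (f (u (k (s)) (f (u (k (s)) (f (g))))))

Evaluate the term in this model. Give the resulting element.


value = 1

  s = 2
  (k (s)) = k(2,) = 0
  s = 2
  (k (s)) = k(2,) = 0
  g = 2
  (f (g)) = f(2,) = 4
  (u (k (s)) (f (g))) = u(0, 4) = 1
  (f (u (k (s)) (f (g)))) = f(1,) = 2
  (u (k (s)) (f (u (k (s)) (f (g))))) = u(0, 2) = 0
  (f (u (k (s)) (f (u (k (s)) (f (g)))))) = f(0,) = 1


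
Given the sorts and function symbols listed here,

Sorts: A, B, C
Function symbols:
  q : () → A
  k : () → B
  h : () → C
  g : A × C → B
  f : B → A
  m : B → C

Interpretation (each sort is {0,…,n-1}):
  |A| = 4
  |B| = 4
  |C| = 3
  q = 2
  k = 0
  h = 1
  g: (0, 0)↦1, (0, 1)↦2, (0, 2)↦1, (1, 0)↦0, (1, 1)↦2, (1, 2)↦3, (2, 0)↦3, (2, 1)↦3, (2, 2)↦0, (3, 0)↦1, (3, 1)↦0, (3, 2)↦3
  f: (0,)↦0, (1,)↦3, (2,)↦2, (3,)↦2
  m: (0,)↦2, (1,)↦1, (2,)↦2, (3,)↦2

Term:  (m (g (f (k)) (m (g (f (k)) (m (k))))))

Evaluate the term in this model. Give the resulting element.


  k = 0
  (f (k)) = f(0,) = 0
  k = 0
  (f (k)) = f(0,) = 0
  k = 0
  (m (k)) = m(0,) = 2
  (g (f (k)) (m (k))) = g(0, 2) = 1
  (m (g (f (k)) (m (k)))) = m(1,) = 1
  (g (f (k)) (m (g (f (k)) (m (k))))) = g(0, 1) = 2
  (m (g (f (k)) (m (g (f (k)) (m (k)))))) = m(2,) = 2

value = 2


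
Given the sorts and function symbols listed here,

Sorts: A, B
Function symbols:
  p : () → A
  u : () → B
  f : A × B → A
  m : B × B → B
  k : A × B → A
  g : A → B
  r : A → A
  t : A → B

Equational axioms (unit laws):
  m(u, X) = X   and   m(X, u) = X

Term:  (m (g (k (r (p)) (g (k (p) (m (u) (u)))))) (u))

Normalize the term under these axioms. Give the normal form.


1. (m (g (k (r (p)) (g (k (p) (m (u) (u)))))) (u))  →  (g (k (r (p)) (g (k (p) (m (u) (u))))))
2. (g (k (r (p)) (g (k (p) (m (u) (u))))))  →  (g (k (r (p)) (g (k (p) (u)))))

normal form = (g (k (r (p)) (g (k (p) (u)))))


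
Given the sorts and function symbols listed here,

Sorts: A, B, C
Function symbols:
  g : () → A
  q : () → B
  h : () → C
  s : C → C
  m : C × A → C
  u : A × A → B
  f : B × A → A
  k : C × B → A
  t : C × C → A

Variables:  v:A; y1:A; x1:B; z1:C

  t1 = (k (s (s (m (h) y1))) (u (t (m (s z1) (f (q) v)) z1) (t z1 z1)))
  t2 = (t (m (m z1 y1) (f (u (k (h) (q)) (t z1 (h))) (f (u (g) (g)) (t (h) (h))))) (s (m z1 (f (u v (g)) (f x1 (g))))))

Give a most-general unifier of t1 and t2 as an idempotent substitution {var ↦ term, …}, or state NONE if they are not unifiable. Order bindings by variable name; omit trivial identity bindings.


NONE (not unifiable)

head clash or occurs-check failure — not unifiable


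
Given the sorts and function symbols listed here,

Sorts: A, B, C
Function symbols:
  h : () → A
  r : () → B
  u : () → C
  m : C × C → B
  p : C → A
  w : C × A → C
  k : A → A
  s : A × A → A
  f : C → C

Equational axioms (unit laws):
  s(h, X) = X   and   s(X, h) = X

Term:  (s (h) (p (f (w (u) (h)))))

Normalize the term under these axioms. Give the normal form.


normal form = (p (f (w (u) (h))))

1. (s (h) (p (f (w (u) (h)))))  →  (p (f (w (u) (h))))


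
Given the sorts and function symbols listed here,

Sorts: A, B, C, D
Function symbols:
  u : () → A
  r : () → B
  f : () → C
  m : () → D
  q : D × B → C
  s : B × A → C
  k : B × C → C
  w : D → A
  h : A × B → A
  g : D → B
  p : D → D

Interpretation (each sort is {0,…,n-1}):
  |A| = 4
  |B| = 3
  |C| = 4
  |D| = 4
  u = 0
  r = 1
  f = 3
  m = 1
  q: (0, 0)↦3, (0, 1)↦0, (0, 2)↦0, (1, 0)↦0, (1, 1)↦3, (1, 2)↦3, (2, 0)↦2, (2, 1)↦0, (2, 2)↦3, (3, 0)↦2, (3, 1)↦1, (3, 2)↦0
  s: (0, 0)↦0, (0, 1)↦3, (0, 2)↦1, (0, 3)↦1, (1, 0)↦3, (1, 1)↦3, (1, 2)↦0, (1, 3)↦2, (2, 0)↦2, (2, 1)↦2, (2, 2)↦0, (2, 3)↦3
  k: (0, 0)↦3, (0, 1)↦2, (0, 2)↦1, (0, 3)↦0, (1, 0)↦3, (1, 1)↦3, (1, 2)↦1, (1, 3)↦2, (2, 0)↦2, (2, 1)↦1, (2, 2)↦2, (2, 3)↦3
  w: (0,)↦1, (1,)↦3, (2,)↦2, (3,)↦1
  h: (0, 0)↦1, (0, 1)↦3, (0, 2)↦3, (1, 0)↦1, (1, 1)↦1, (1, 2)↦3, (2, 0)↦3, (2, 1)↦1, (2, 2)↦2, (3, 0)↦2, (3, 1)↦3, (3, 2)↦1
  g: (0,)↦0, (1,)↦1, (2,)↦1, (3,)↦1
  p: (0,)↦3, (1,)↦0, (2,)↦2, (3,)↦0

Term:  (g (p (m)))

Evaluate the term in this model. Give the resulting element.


value = 0

  m = 1
  (p (m)) = p(1,) = 0
  (g (p (m))) = g(0,) = 0


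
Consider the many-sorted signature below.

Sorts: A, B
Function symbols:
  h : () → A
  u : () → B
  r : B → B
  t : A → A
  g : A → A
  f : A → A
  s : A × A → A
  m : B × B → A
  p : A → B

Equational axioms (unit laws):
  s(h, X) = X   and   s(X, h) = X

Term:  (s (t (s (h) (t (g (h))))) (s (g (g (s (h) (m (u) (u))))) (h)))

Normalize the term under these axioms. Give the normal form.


normal form = (s (t (t (g (h)))) (g (g (m (u) (u)))))

1. (s (t (s (h) (t (g (h))))) (s (g (g (s (h) (m (u) (u))))) (h)))  →  (s (t (t (g (h)))) (s (g (g (s (h) (m (u) (u))))) (h)))
2. (s (t (t (g (h)))) (s (g (g (s (h) (m (u) (u))))) (h)))  →  (s (t (t (g (h)))) (g (g (s (h) (m (u) (u))))))
3. (s (t (t (g (h)))) (g (g (s (h) (m (u) (u))))))  →  (s (t (t (g (h)))) (g (g (m (u) (u)))))


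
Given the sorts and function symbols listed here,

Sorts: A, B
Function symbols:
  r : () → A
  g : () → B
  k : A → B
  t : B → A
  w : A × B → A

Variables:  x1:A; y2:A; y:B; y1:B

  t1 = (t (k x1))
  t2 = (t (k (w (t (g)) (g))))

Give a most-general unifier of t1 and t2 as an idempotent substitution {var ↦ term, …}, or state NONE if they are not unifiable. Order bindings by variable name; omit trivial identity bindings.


{x1 ↦ (w (t (g)) (g))}


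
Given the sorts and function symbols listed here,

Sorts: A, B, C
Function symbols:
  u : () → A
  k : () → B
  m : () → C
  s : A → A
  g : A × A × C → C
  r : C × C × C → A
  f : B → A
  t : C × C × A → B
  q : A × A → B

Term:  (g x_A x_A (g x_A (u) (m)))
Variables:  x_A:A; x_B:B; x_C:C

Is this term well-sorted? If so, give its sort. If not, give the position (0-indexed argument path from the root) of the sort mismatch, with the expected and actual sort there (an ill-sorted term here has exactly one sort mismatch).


well-sorted; sort = C

  x_A : A
  x_A : A
    x_A : A
    (u) : A
    (m) : C
  (g x_A (u) (m)) : C
(g x_A x_A (g x_A (u) (m))) : C


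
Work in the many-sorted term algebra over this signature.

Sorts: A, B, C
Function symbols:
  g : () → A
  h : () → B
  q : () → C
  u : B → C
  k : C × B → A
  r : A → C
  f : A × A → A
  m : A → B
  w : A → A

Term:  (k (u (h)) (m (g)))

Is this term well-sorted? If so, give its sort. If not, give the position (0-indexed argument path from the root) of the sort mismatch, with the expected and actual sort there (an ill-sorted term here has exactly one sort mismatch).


    (h) : B
  (u (h)) : C
    (g) : A
  (m (g)) : B
(k (u (h)) (m (g))) : A

well-sorted; sort = A


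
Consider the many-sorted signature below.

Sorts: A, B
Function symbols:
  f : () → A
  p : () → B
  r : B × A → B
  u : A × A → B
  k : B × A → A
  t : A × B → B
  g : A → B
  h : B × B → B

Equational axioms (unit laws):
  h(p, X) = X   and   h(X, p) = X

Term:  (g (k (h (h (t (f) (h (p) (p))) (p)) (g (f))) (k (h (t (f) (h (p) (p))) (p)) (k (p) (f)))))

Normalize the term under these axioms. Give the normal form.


normal form = (g (k (h (t (f) (p)) (g (f))) (k (t (f) (p)) (k (p) (f)))))

1. (g (k (h (h (t (f) (h (p) (p))) (p)) (g (f))) (k (h (t (f) (h (p) (p))) (p)) (k (p) (f)))))  →  (g (k (h (t (f) (h (p) (p))) (g (f))) (k (h (t (f) (h (p) (p))) (p)) (k (p) (f)))))
2. (g (k (h (t (f) (h (p) (p))) (g (f))) (k (h (t (f) (h (p) (p))) (p)) (k (p) (f)))))  →  (g (k (h (t (f) (p)) (g (f))) (k (h (t (f) (h (p) (p))) (p)) (k (p) (f)))))
3. (g (k (h (t (f) (p)) (g (f))) (k (h (t (f) (h (p) (p))) (p)) (k (p) (f)))))  →  (g (k (h (t (f) (p)) (g (f))) (k (t (f) (h (p) (p))) (k (p) (f)))))
4. (g (k (h (t (f) (p)) (g (f))) (k (t (f) (h (p) (p))) (k (p) (f)))))  →  (g (k (h (t (f) (p)) (g (f))) (k (t (f) (p)) (k (p) (f)))))


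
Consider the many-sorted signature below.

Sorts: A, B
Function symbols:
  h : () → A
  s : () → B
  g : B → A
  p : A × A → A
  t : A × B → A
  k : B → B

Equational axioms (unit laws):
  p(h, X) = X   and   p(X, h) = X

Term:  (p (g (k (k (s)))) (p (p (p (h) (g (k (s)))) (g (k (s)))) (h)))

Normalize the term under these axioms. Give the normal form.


1. (p (g (k (k (s)))) (p (p (p (h) (g (k (s)))) (g (k (s)))) (h)))  →  (p (g (k (k (s)))) (p (p (h) (g (k (s)))) (g (k (s)))))
2. (p (g (k (k (s)))) (p (p (h) (g (k (s)))) (g (k (s)))))  →  (p (g (k (k (s)))) (p (g (k (s))) (g (k (s)))))

normal form = (p (g (k (k (s)))) (p (g (k (s))) (g (k (s)))))


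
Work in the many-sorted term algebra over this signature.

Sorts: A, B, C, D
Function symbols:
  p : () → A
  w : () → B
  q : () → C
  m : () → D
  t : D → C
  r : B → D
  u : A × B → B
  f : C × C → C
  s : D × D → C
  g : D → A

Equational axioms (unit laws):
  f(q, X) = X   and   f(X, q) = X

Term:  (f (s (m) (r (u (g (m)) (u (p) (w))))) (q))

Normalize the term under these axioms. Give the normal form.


1. (f (s (m) (r (u (g (m)) (u (p) (w))))) (q))  →  (s (m) (r (u (g (m)) (u (p) (w)))))

normal form = (s (m) (r (u (g (m)) (u (p) (w)))))


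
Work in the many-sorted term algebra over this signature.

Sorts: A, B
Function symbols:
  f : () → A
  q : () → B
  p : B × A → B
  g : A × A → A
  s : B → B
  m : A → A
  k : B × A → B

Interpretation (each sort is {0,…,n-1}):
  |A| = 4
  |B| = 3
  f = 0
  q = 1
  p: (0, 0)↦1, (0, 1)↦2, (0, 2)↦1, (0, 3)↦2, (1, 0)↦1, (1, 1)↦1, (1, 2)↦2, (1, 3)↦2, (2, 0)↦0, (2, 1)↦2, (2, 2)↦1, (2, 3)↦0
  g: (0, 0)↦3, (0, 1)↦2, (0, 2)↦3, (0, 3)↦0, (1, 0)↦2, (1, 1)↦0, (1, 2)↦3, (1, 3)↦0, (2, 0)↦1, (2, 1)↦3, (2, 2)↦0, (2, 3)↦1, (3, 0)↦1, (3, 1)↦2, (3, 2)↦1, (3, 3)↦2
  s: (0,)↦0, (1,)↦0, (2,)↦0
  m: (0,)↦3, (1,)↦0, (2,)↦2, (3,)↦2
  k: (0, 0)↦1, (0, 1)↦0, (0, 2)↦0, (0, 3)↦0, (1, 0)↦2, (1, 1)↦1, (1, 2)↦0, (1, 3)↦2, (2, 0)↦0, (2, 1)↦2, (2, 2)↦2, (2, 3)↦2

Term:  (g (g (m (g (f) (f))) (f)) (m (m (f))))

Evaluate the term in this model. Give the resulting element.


value = 3

  f = 0
  f = 0
  (g (f) (f)) = g(0, 0) = 3
  (m (g (f) (f))) = m(3,) = 2
  f = 0
  (g (m (g (f) (f))) (f)) = g(2, 0) = 1
  f = 0
  (m (f)) = m(0,) = 3
  (m (m (f))) = m(3,) = 2
  (g (g (m (g (f) (f))) (f)) (m (m (f)))) = g(1, 2) = 3


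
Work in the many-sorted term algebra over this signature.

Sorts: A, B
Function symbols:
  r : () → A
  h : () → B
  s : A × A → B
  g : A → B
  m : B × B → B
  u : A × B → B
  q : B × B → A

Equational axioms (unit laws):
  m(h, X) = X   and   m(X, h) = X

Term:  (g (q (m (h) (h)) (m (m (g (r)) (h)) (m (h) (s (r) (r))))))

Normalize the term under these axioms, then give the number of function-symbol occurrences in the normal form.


size = 9

1. (g (q (m (h) (h)) (m (m (g (r)) (h)) (m (h) (s (r) (r))))))  →  (g (q (h) (m (m (g (r)) (h)) (m (h) (s (r) (r))))))
2. (g (q (h) (m (m (g (r)) (h)) (m (h) (s (r) (r))))))  →  (g (q (h) (m (g (r)) (m (h) (s (r) (r))))))
3. (g (q (h) (m (g (r)) (m (h) (s (r) (r))))))  →  (g (q (h) (m (g (r)) (s (r) (r)))))
normal form: (g (q (h) (m (g (r)) (s (r) (r)))))


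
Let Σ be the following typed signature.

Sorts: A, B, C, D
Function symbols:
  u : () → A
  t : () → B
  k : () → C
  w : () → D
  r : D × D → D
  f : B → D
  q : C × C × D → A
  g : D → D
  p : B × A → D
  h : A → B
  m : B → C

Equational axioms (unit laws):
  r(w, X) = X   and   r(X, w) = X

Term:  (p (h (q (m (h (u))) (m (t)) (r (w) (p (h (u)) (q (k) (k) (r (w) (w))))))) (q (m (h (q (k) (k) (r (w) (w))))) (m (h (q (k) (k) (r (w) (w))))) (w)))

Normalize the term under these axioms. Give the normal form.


1. (p (h (q (m (h (u))) (m (t)) (r (w) (p (h (u)) (q (k) (k) (r (w) (w))))))) (q (m (h (q (k) (k) (r (w) (w))))) (m (h (q (k) (k) (r (w) (w))))) (w)))  →  (p (h (q (m (h (u))) (m (t)) (p (h (u)) (q (k) (k) (r (w) (w)))))) (q (m (h (q (k) (k) (r (w) (w))))) (m (h (q (k) (k) (r (w) (w))))) (w)))
2. (p (h (q (m (h (u))) (m (t)) (p (h (u)) (q (k) (k) (r (w) (w)))))) (q (m (h (q (k) (k) (r (w) (w))))) (m (h (q (k) (k) (r (w) (w))))) (w)))  →  (p (h (q (m (h (u))) (m (t)) (p (h (u)) (q (k) (k) (w))))) (q (m (h (q (k) (k) (r (w) (w))))) (m (h (q (k) (k) (r (w) (w))))) (w)))
3. (p (h (q (m (h (u))) (m (t)) (p (h (u)) (q (k) (k) (w))))) (q (m (h (q (k) (k) (r (w) (w))))) (m (h (q (k) (k) (r (w) (w))))) (w)))  →  (p (h (q (m (h (u))) (m (t)) (p (h (u)) (q (k) (k) (w))))) (q (m (h (q (k) (k) (w)))) (m (h (q (k) (k) (r (w) (w))))) (w)))
4. (p (h (q (m (h (u))) (m (t)) (p (h (u)) (q (k) (k) (w))))) (q (m (h (q (k) (k) (w)))) (m (h (q (k) (k) (r (w) (w))))) (w)))  →  (p (h (q (m (h (u))) (m (t)) (p (h (u)) (q (k) (k) (w))))) (q (m (h (q (k) (k) (w)))) (m (h (q (k) (k) (w)))) (w)))

normal form = (p (h (q (m (h (u))) (m (t)) (p (h (u)) (q (k) (k) (w))))) (q (m (h (q (k) (k) (w)))) (m (h (q (k) (k) (w)))) (w)))


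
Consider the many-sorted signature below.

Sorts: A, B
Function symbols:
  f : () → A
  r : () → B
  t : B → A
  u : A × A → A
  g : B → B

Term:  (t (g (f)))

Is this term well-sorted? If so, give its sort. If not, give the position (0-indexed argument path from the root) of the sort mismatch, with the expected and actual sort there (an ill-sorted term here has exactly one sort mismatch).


    (f) : A
  (g (f)) : ✗ arg 0 at [0, 0] has sort A, expected B

ill-sorted at position [0, 0]: expected B, got A


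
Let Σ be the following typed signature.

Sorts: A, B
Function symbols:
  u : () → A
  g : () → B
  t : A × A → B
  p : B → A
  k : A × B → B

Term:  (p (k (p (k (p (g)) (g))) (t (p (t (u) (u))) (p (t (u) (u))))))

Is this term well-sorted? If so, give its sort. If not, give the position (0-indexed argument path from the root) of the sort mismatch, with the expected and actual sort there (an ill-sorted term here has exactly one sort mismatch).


          (g) : B
        (p (g)) : A
        (g) : B
      (k (p (g)) (g)) : B
    (p (k (p (g)) (g))) : A
          (u) : A
          (u) : A
        (t (u) (u)) : B
      (p (t (u) (u))) : A
          (u) : A
          (u) : A
        (t (u) (u)) : B
      (p (t (u) (u))) : A
    (t (p (t (u) (u))) (p (t (u) (u)))) : B
  (k (p (k (p (g)) (g))) (t (p (t (u) (u))) (p (t (u) (u))))) : B
(p (k (p (k (p (g)) (g))) (t (p (t (u) (u))) (p (t (u) (u)))))) : A

well-sorted; sort = A


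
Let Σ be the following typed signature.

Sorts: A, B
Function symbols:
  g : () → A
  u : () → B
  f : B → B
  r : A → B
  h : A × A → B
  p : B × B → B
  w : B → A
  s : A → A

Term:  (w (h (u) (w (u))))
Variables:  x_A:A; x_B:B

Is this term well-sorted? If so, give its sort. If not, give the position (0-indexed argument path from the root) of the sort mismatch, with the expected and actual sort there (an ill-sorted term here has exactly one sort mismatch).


ill-sorted at position [0, 0]: expected A, got B

    (u) : B
      (u) : B
    (w (u)) : A
  (h (u) (w (u))) : ✗ arg 0 at [0, 0] has sort B, expected A


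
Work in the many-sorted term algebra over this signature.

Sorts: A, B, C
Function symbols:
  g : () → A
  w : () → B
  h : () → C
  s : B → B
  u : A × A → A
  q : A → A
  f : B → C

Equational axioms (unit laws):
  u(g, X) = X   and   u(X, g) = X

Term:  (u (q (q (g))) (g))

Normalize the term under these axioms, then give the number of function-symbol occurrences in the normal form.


1. (u (q (q (g))) (g))  →  (q (q (g)))
normal form: (q (q (g)))

size = 3


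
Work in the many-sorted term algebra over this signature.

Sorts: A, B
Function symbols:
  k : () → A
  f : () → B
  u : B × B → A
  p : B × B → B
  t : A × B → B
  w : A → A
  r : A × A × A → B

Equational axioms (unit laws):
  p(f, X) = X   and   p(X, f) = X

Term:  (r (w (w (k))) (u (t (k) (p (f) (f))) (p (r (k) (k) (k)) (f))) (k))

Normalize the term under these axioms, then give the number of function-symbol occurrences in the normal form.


size = 13

1. (r (w (w (k))) (u (t (k) (p (f) (f))) (p (r (k) (k) (k)) (f))) (k))  →  (r (w (w (k))) (u (t (k) (f)) (p (r (k) (k) (k)) (f))) (k))
2. (r (w (w (k))) (u (t (k) (f)) (p (r (k) (k) (k)) (f))) (k))  →  (r (w (w (k))) (u (t (k) (f)) (r (k) (k) (k))) (k))
normal form: (r (w (w (k))) (u (t (k) (f)) (r (k) (k) (k))) (k))


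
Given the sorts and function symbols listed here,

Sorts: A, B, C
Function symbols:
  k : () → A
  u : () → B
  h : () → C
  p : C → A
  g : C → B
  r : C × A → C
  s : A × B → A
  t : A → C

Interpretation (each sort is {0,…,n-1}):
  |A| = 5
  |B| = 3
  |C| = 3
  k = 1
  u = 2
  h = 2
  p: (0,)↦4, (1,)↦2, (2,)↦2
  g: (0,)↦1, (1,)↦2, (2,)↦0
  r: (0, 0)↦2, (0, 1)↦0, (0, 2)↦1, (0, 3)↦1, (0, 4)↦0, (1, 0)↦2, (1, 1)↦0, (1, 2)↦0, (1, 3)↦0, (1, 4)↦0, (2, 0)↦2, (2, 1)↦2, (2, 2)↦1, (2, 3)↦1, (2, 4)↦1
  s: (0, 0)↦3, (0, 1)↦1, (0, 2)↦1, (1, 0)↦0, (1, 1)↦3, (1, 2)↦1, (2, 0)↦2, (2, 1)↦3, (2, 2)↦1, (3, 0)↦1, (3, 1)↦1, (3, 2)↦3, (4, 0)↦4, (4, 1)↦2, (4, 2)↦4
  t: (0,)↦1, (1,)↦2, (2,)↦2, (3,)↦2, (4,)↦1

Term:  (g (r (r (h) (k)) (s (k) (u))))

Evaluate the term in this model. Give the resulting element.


value = 0

  h = 2
  k = 1
  (r (h) (k)) = r(2, 1) = 2
  k = 1
  u = 2
  (s (k) (u)) = s(1, 2) = 1
  (r (r (h) (k)) (s (k) (u))) = r(2, 1) = 2
  (g (r (r (h) (k)) (s (k) (u)))) = g(2,) = 0


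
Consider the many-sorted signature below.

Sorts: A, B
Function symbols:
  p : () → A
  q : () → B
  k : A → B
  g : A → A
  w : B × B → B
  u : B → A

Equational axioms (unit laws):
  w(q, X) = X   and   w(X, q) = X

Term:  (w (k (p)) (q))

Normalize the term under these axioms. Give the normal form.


normal form = (k (p))

1. (w (k (p)) (q))  →  (k (p))


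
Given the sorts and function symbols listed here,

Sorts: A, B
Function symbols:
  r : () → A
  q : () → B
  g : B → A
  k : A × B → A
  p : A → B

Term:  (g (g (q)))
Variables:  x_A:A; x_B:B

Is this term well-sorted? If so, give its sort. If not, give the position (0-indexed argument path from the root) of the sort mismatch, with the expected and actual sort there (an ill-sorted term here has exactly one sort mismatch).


ill-sorted at position [0]: expected B, got A

    (q) : B
  (g (q)) : A
(g (g (q))) : ✗ arg 0 at [0] has sort A, expected B


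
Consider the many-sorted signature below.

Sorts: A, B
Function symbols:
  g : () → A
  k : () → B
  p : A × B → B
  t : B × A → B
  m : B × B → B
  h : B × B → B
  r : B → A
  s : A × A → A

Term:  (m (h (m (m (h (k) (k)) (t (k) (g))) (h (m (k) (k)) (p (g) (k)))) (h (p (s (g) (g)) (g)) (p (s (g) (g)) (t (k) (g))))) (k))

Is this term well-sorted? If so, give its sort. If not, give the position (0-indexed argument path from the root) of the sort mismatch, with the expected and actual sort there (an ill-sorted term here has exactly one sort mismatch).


ill-sorted at position [0, 1, 0, 1]: expected B, got A

          (k) : B
          (k) : B
        (h (k) (k)) : B
          (k) : B
          (g) : A
        (t (k) (g)) : B
      (m (h (k) (k)) (t (k) (g))) : B
          (k) : B
          (k) : B
        (m (k) (k)) : B
          (g) : A
          (k) : B
        (p (g) (k)) : B
      (h (m (k) (k)) (p (g) (k))) : B
    (m (m (h (k) (k)) (t (k) (g))) (h (m (k) (k)) (p (g) (k)))) : B
          (g) : A
          (g) : A
        (s (g) (g)) : A
        (g) : A
      (p (s (g) (g)) (g)) : ✗ arg 1 at [0, 1, 0, 1] has sort A, expected B
          (g) : A
          (g) : A
        (s (g) (g)) : A
          (k) : B
          (g) : A
        (t (k) (g)) : B
      (p (s (g) (g)) (t (k) (g))) : B
  (k) : B


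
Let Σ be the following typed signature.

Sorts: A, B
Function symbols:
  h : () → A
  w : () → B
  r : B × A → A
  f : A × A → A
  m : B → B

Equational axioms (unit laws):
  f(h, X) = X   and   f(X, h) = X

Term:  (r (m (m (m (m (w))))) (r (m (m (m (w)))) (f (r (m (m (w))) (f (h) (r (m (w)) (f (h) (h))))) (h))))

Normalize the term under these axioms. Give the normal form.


normal form = (r (m (m (m (m (w))))) (r (m (m (m (w)))) (r (m (m (w))) (r (m (w)) (h)))))

1. (r (m (m (m (m (w))))) (r (m (m (m (w)))) (f (r (m (m (w))) (f (h) (r (m (w)) (f (h) (h))))) (h))))  →  (r (m (m (m (m (w))))) (r (m (m (m (w)))) (r (m (m (w))) (f (h) (r (m (w)) (f (h) (h)))))))
2. (r (m (m (m (m (w))))) (r (m (m (m (w)))) (r (m (m (w))) (f (h) (r (m (w)) (f (h) (h)))))))  →  (r (m (m (m (m (w))))) (r (m (m (m (w)))) (r (m (m (w))) (r (m (w)) (f (h) (h))))))
3. (r (m (m (m (m (w))))) (r (m (m (m (w)))) (r (m (m (w))) (r (m (w)) (f (h) (h))))))  →  (r (m (m (m (m (w))))) (r (m (m (m (w)))) (r (m (m (w))) (r (m (w)) (h)))))


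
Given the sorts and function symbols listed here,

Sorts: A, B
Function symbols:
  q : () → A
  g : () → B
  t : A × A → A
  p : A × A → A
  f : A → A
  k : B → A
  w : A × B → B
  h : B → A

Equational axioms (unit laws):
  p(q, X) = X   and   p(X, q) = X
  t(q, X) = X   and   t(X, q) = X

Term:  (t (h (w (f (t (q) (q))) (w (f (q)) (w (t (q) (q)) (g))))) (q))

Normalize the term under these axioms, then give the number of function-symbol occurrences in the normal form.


1. (t (h (w (f (t (q) (q))) (w (f (q)) (w (t (q) (q)) (g))))) (q))  →  (h (w (f (t (q) (q))) (w (f (q)) (w (t (q) (q)) (g)))))
2. (h (w (f (t (q) (q))) (w (f (q)) (w (t (q) (q)) (g)))))  →  (h (w (f (q)) (w (f (q)) (w (t (q) (q)) (g)))))
3. (h (w (f (q)) (w (f (q)) (w (t (q) (q)) (g)))))  →  (h (w (f (q)) (w (f (q)) (w (q) (g)))))
normal form: (h (w (f (q)) (w (f (q)) (w (q) (g)))))

size = 10


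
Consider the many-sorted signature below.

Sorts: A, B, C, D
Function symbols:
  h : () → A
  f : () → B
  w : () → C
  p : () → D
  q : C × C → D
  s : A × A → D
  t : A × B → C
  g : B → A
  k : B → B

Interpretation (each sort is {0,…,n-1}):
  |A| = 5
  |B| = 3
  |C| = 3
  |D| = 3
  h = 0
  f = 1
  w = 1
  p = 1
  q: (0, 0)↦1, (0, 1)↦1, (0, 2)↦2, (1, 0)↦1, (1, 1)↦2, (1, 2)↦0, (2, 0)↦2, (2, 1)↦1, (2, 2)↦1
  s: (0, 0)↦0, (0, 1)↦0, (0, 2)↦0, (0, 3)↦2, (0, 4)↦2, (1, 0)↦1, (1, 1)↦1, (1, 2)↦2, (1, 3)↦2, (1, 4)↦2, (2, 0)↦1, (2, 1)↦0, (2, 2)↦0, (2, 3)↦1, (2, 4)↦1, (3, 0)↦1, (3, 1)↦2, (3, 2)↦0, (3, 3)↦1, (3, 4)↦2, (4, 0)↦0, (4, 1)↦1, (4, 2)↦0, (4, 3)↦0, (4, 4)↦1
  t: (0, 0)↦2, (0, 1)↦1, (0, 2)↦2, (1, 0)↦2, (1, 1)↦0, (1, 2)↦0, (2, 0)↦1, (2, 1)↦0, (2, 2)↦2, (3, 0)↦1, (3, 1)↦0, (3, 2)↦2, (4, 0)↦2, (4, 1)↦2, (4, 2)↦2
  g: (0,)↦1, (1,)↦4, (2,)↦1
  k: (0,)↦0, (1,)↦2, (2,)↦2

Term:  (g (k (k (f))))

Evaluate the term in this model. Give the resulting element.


value = 1

  f = 1
  (k (f)) = k(1,) = 2
  (k (k (f))) = k(2,) = 2
  (g (k (k (f)))) = g(2,) = 1


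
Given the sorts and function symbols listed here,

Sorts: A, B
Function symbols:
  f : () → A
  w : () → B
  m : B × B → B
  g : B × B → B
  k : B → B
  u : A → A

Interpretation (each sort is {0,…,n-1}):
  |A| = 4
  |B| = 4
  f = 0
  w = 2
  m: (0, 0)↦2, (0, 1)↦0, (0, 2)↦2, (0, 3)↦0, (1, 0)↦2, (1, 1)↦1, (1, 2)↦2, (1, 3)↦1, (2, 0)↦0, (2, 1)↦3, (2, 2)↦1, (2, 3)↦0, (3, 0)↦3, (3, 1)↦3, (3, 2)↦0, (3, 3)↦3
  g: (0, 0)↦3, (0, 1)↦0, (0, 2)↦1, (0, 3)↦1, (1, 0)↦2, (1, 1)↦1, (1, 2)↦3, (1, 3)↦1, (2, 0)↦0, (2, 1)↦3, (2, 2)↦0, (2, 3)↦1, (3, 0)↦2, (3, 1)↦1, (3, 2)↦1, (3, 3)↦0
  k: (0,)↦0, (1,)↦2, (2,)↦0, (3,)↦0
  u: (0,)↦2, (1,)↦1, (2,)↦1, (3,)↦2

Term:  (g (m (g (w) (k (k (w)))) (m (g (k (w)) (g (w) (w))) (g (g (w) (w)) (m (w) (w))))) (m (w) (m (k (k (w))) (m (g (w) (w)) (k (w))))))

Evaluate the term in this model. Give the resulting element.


  w = 2
  w = 2
  (k (w)) = k(2,) = 0
  (k (k (w))) = k(0,) = 0
  (g (w) (k (k (w)))) = g(2, 0) = 0
  w = 2
  (k (w)) = k(2,) = 0
  w = 2
  w = 2
  (g (w) (w)) = g(2, 2) = 0
  (g (k (w)) (g (w) (w))) = g(0, 0) = 3
  w = 2
  w = 2
  (g (w) (w)) = g(2, 2) = 0
  w = 2
  w = 2
  (m (w) (w)) = m(2, 2) = 1
  (g (g (w) (w)) (m (w) (w))) = g(0, 1) = 0
  (m (g (k (w)) (g (w) (w))) (g (g (w) (w)) (m (w) (w)))) = m(3, 0) = 3
  (m (g (w) (k (k (w)))) (m (g (k (w)) (g (w) (w))) (g (g (w) (w)) (m (w) (w))))) = m(0, 3) = 0
  w = 2
  w = 2
  (k (w)) = k(2,) = 0
  (k (k (w))) = k(0,) = 0
  w = 2
  w = 2
  (g (w) (w)) = g(2, 2) = 0
  w = 2
  (k (w)) = k(2,) = 0
  (m (g (w) (w)) (k (w))) = m(0, 0) = 2
  (m (k (k (w))) (m (g (w) (w)) (k (w)))) = m(0, 2) = 2
  (m (w) (m (k (k (w))) (m (g (w) (w)) (k (w))))) = m(2, 2) = 1
  (g (m (g (w) (k (k (w)))) (m (g (k (w)) (g (w) (w))) (g (g (w) (w)) (m (w) (w))))) (m (w) (m (k (k (w))) (m (g (w) (w)) (k (w)))))) = g(0, 1) = 0

value = 0


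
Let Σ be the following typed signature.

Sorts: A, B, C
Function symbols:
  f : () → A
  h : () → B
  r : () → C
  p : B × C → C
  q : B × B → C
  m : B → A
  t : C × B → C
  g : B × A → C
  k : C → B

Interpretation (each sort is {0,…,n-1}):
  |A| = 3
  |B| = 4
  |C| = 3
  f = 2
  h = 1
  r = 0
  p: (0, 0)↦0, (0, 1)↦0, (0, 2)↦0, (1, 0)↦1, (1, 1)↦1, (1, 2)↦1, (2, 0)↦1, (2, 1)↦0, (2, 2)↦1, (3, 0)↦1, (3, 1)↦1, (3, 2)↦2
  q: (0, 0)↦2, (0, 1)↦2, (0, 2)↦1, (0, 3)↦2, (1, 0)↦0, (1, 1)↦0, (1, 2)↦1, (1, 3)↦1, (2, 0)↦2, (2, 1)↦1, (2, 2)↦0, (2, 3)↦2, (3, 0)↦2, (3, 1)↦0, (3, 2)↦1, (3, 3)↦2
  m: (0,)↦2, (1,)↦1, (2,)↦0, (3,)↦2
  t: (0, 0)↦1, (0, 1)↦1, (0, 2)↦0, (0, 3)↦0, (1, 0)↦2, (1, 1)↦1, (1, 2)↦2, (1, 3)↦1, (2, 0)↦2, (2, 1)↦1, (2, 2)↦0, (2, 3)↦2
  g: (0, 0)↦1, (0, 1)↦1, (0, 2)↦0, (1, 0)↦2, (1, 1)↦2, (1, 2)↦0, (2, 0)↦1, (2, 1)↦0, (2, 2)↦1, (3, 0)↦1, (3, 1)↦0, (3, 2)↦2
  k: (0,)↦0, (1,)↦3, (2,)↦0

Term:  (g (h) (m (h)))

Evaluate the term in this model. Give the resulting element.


value = 2

  h = 1
  h = 1
  (m (h)) = m(1,) = 1
  (g (h) (m (h))) = g(1, 1) = 2


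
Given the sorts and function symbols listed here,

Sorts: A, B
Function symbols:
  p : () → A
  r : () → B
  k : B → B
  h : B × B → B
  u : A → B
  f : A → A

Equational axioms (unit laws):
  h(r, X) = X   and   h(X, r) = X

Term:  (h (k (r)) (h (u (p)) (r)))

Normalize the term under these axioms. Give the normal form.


1. (h (k (r)) (h (u (p)) (r)))  →  (h (k (r)) (u (p)))

normal form = (h (k (r)) (u (p)))


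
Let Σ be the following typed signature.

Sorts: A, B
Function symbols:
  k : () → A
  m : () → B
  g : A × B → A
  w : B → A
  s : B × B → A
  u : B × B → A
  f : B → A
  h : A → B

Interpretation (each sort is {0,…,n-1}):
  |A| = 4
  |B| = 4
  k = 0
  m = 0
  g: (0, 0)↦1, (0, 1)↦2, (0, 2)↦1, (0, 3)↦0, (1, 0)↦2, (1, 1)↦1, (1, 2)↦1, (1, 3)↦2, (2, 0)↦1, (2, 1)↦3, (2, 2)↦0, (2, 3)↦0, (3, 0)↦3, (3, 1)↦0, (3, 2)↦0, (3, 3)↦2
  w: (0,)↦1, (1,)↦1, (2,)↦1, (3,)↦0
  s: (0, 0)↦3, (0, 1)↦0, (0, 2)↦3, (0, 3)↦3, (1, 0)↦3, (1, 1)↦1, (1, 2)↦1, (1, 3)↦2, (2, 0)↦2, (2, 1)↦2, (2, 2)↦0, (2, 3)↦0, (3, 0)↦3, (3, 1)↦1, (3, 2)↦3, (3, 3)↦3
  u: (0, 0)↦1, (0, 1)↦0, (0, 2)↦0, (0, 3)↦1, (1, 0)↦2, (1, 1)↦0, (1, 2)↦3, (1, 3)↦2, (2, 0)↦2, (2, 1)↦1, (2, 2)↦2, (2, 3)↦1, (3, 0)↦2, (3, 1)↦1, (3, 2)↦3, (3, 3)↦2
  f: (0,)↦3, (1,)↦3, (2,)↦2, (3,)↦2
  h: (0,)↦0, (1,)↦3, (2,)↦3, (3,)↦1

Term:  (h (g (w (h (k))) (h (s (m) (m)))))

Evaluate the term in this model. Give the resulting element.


  k = 0
  (h (k)) = h(0,) = 0
  (w (h (k))) = w(0,) = 1
  m = 0
  m = 0
  (s (m) (m)) = s(0, 0) = 3
  (h (s (m) (m))) = h(3,) = 1
  (g (w (h (k))) (h (s (m) (m)))) = g(1, 1) = 1
  (h (g (w (h (k))) (h (s (m) (m))))) = h(1,) = 3

value = 3


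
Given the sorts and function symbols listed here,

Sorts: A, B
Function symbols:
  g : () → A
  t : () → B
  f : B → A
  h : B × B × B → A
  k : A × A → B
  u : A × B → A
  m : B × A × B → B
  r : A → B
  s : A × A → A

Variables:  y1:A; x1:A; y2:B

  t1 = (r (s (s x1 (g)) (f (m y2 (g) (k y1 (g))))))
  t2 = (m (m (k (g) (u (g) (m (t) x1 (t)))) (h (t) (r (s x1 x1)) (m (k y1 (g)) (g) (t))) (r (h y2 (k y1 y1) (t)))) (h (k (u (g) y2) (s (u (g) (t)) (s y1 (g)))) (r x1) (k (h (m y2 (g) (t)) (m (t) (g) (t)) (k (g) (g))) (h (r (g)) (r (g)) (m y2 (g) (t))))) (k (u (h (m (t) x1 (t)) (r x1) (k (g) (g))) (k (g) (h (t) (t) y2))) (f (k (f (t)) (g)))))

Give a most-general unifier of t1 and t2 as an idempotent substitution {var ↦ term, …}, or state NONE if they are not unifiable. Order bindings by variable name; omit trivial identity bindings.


head clash or occurs-check failure — not unifiable

NONE (not unifiable)


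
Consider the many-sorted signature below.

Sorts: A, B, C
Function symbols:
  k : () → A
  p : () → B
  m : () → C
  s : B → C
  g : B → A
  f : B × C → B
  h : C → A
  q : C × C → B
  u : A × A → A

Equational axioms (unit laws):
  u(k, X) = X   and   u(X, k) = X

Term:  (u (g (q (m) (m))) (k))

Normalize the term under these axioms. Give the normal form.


1. (u (g (q (m) (m))) (k))  →  (g (q (m) (m)))

normal form = (g (q (m) (m)))


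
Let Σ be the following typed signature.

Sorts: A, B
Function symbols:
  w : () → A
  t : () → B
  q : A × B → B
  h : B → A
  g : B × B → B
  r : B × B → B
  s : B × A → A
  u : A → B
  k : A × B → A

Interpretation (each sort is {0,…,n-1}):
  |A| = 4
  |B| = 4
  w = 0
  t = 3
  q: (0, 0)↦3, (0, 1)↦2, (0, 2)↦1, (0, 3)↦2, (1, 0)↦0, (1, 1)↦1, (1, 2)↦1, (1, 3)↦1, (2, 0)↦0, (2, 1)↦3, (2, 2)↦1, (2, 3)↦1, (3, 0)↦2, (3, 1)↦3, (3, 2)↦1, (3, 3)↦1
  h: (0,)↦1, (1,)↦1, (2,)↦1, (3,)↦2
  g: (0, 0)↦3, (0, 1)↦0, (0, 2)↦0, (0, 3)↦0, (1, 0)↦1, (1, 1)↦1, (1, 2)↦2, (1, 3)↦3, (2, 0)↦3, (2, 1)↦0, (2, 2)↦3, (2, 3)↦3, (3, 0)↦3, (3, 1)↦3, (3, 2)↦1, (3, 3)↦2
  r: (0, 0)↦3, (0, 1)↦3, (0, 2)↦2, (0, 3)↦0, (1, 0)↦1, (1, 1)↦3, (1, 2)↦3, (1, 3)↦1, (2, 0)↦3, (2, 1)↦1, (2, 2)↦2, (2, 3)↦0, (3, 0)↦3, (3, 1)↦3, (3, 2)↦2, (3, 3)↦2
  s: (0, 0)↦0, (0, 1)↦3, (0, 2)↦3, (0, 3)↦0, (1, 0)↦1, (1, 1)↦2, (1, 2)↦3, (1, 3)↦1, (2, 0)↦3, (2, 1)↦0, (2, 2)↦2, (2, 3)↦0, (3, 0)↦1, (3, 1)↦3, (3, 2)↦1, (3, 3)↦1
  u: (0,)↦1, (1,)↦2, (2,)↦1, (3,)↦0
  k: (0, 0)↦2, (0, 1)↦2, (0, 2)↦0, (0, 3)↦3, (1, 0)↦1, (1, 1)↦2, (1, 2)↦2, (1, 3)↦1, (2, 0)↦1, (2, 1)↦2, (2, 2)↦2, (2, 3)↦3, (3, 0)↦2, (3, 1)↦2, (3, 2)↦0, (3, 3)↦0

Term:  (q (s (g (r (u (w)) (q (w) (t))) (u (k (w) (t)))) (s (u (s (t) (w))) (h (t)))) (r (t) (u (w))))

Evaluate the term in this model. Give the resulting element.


  w = 0
  (u (w)) = u(0,) = 1
  w = 0
  t = 3
  (q (w) (t)) = q(0, 3) = 2
  (r (u (w)) (q (w) (t))) = r(1, 2) = 3
  w = 0
  t = 3
  (k (w) (t)) = k(0, 3) = 3
  (u (k (w) (t))) = u(3,) = 0
  (g (r (u (w)) (q (w) (t))) (u (k (w) (t)))) = g(3, 0) = 3
  t = 3
  w = 0
  (s (t) (w)) = s(3, 0) = 1
  (u (s (t) (w))) = u(1,) = 2
  t = 3
  (h (t)) = h(3,) = 2
  (s (u (s (t) (w))) (h (t))) = s(2, 2) = 2
  (s (g (r (u (w)) (q (w) (t))) (u (k (w) (t)))) (s (u (s (t) (w))) (h (t)))) = s(3, 2) = 1
  t = 3
  w = 0
  (u (w)) = u(0,) = 1
  (r (t) (u (w))) = r(3, 1) = 3
  (q (s (g (r (u (w)) (q (w) (t))) (u (k (w) (t)))) (s (u (s (t) (w))) (h (t)))) (r (t) (u (w)))) = q(1, 3) = 1

value = 1


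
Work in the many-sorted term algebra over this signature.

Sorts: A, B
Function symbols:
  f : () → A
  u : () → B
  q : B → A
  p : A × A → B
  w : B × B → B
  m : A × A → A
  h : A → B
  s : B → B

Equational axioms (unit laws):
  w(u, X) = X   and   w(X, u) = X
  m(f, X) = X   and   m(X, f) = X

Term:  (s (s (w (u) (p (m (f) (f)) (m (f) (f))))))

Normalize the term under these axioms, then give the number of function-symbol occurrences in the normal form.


1. (s (s (w (u) (p (m (f) (f)) (m (f) (f))))))  →  (s (s (p (m (f) (f)) (m (f) (f)))))
2. (s (s (p (m (f) (f)) (m (f) (f)))))  →  (s (s (p (f) (m (f) (f)))))
3. (s (s (p (f) (m (f) (f)))))  →  (s (s (p (f) (f))))
normal form: (s (s (p (f) (f))))

size = 5


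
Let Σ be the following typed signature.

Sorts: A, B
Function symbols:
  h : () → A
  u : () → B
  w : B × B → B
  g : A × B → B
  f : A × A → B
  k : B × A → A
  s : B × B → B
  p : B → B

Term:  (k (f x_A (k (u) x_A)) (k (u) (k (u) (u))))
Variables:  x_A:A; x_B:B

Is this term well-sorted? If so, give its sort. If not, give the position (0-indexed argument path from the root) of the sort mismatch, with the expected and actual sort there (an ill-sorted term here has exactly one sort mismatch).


    x_A : A
      (u) : B
      x_A : A
    (k (u) x_A) : A
  (f x_A (k (u) x_A)) : B
    (u) : B
      (u) : B
      (u) : B
    (k (u) (u)) : ✗ arg 1 at [1, 1, 1] has sort B, expected A

ill-sorted at position [1, 1, 1]: expected A, got B


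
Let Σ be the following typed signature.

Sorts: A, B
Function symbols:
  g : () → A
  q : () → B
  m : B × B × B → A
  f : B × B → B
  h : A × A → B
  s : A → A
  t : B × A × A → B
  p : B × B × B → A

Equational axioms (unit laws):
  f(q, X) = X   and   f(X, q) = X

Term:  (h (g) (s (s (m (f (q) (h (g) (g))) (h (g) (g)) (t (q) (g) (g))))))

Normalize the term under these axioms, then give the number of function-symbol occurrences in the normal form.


size = 15

1. (h (g) (s (s (m (f (q) (h (g) (g))) (h (g) (g)) (t (q) (g) (g))))))  →  (h (g) (s (s (m (h (g) (g)) (h (g) (g)) (t (q) (g) (g))))))
normal form: (h (g) (s (s (m (h (g) (g)) (h (g) (g)) (t (q) (g) (g))))))


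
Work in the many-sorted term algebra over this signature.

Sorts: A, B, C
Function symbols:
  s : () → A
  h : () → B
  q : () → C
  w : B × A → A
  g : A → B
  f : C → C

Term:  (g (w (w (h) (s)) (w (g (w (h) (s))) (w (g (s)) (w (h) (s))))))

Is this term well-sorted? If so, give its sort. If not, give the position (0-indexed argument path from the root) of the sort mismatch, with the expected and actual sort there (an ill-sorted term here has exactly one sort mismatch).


      (h) : B
      (s) : A
    (w (h) (s)) : A
          (h) : B
          (s) : A
        (w (h) (s)) : A
      (g (w (h) (s))) : B
          (s) : A
        (g (s)) : B
          (h) : B
          (s) : A
        (w (h) (s)) : A
      (w (g (s)) (w (h) (s))) : A
    (w (g (w (h) (s))) (w (g (s)) (w (h) (s)))) : A
  (w (w (h) (s)) (w (g (w (h) (s))) (w (g (s)) (w (h) (s))))) : ✗ arg 0 at [0, 0] has sort A, expected B

ill-sorted at position [0, 0]: expected B, got A


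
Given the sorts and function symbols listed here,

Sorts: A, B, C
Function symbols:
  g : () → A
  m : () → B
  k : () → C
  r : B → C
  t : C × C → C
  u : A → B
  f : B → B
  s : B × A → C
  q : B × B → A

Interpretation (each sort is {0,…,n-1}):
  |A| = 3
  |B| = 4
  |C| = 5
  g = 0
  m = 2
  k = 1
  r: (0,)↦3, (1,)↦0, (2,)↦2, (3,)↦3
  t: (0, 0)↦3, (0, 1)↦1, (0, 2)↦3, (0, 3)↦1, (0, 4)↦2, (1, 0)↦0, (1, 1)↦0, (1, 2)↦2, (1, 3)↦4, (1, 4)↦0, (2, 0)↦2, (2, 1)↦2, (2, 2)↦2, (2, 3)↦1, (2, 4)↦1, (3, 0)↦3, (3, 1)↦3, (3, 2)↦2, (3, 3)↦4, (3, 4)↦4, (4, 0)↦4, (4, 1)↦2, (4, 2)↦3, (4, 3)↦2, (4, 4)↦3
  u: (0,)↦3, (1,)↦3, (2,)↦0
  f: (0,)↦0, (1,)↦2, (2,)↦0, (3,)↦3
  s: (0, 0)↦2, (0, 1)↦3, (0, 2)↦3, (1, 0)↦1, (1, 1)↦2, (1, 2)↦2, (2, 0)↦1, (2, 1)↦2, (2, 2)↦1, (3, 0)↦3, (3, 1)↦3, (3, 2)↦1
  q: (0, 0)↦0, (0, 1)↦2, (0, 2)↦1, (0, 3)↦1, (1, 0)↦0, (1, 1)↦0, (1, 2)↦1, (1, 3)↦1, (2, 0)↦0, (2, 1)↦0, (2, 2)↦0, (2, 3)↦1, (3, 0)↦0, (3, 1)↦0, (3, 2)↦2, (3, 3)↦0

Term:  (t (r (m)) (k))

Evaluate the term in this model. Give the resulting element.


  m = 2
  (r (m)) = r(2,) = 2
  k = 1
  (t (r (m)) (k)) = t(2, 1) = 2

value = 2


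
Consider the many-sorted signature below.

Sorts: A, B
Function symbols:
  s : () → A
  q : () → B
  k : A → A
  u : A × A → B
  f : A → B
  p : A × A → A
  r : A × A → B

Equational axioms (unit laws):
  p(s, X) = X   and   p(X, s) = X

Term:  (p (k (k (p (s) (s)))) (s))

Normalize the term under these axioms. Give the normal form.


normal form = (k (k (s)))

1. (p (k (k (p (s) (s)))) (s))  →  (k (k (p (s) (s))))
2. (k (k (p (s) (s))))  →  (k (k (s)))


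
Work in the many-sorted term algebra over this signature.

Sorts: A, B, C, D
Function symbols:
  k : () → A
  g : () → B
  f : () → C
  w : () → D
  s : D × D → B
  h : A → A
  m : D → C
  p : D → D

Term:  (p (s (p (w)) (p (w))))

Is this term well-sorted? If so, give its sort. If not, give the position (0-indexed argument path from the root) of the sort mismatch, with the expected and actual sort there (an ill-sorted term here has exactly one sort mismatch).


ill-sorted at position [0]: expected D, got B

      (w) : D
    (p (w)) : D
      (w) : D
    (p (w)) : D
  (s (p (w)) (p (w))) : B
(p (s (p (w)) (p (w)))) : ✗ arg 0 at [0] has sort B, expected D


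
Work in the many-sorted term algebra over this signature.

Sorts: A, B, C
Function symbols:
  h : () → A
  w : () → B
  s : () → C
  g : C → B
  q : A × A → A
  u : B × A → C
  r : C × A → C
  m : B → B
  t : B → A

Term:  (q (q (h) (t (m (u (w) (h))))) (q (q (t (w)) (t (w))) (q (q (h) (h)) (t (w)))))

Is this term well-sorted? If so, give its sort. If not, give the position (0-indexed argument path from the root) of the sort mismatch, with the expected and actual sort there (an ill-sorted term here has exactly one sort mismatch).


    (h) : A
          (w) : B
          (h) : A
        (u (w) (h)) : C
      (m (u (w) (h))) : ✗ arg 0 at [0, 1, 0, 0] has sort C, expected B
        (w) : B
      (t (w)) : A
        (w) : B
      (t (w)) : A
    (q (t (w)) (t (w))) : A
        (h) : A
        (h) : A
      (q (h) (h)) : A
        (w) : B
      (t (w)) : A
    (q (q (h) (h)) (t (w))) : A
  (q (q (t (w)) (t (w))) (q (q (h) (h)) (t (w)))) : A

ill-sorted at position [0, 1, 0, 0]: expected B, got C


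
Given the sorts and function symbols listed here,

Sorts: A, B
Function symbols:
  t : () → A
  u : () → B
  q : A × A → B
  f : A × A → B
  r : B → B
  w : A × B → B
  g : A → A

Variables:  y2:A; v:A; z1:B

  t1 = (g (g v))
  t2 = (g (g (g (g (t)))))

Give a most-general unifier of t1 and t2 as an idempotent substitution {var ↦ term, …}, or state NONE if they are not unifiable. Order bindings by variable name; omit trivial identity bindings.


{v ↦ (g (g (t)))}
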